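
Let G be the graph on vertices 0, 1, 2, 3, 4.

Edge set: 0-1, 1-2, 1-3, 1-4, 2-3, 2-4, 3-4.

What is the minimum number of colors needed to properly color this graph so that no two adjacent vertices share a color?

1, 2, 3, 4 form a clique, so at least 4 colors are needed.
A valid assignment using 4 colors: 0=b, 1=a, 2=b, 3=c, 4=d. No two adjacent vertices share a color.

4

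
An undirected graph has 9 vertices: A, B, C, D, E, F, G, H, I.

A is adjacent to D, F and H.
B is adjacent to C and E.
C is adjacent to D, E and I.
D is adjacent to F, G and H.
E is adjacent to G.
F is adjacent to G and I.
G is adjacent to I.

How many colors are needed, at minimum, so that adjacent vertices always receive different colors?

B, C, E are pairwise adjacent, so at least 3 colors are needed.
3 colors suffice: A=2, B=3, C=2, D=1, E=1, F=3, G=2, H=3, I=1. No two adjacent vertices share a color.

3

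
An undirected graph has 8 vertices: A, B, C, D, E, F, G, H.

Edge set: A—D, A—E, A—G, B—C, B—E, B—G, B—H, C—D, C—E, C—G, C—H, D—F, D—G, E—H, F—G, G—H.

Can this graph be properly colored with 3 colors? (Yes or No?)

B, C, E, H are mutually adjacent (a clique of size 4), so at least 4 colors are needed.
So 3 colors are not enough.

No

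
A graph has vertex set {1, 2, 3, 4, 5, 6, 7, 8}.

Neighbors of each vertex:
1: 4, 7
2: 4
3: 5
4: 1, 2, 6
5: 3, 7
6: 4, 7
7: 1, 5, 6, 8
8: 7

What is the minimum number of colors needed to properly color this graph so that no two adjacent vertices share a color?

2

2 and 4 are adjacent, so at least 2 colors are needed.
One proper 2-coloring: 1=blue, 2=blue, 3=red, 4=red, 5=blue, 6=blue, 7=red, 8=blue. Each edge has distinct colors on its endpoints.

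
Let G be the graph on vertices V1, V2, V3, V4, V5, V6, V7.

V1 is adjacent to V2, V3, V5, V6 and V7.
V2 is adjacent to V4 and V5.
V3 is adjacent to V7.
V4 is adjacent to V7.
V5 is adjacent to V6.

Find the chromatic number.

3

V1, V3, V7 are pairwise adjacent, so at least 3 colors are needed.
3 colors suffice: color R → {V1, V4}; color B → {V5, V7}; color G → {V2, V3, V6}. Every edge joins two different colors.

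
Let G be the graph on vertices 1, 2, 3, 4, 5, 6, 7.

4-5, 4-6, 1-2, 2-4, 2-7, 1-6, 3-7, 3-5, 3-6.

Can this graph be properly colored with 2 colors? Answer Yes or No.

No

The cycle 3-5-4-2-7-3 has odd length 5, so it cannot be 2-colored; at least 3 colors are needed.
So 2 colors are not enough.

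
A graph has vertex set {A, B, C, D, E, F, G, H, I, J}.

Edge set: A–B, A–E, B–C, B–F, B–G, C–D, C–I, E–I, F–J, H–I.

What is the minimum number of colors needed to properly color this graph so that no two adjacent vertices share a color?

The cycle E-I-C-B-A-E has odd length 5, so it cannot be 2-colored; at least 3 colors are needed.
A valid assignment using 3 colors: A=green, B=red, C=blue, D=red, E=blue, F=blue, G=blue, H=blue, I=red, J=red. Every edge joins two different colors.

3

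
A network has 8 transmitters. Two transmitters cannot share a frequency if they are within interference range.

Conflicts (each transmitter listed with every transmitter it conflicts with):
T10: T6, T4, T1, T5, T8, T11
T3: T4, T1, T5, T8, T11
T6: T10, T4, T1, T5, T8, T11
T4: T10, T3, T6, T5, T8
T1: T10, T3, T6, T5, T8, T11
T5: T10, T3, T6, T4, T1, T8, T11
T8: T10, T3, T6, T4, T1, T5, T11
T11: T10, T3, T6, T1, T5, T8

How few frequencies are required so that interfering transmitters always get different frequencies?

6

T10, T6, T1, T5, T8, T11 are mutually in conflict, so at least 6 frequencies are needed.
Using 6 frequencies: T10=6, T3=3, T6=3, T4=4, T1=4, T5=2, T8=1, T11=5. Every pair that conflicts lands in different frequencies.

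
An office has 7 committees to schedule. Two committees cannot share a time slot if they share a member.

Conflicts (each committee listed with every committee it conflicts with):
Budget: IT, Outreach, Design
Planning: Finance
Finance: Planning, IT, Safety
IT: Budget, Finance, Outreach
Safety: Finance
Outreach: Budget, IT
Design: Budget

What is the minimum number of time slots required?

3

Budget, IT, Outreach are mutually in conflict, so at least 3 time slots are needed.
3 time slots suffice: time slot 1 → {Planning, IT, Safety, Design}; time slot 2 → {Budget, Finance}; time slot 3 → {Outreach}. No two conflicting committees share a time slot.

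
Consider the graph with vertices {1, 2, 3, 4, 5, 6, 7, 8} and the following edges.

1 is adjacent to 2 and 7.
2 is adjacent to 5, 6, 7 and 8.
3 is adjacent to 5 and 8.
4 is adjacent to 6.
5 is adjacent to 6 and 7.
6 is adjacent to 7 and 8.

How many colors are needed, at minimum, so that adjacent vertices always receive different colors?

4

2, 5, 6, 7 are pairwise adjacent (a clique of size 4), so at least 4 colors are needed.
A valid assignment using 4 colors: 1=red, 2=blue, 3=red, 4=blue, 5=green, 6=red, 7=yellow, 8=green. No two adjacent vertices share a color.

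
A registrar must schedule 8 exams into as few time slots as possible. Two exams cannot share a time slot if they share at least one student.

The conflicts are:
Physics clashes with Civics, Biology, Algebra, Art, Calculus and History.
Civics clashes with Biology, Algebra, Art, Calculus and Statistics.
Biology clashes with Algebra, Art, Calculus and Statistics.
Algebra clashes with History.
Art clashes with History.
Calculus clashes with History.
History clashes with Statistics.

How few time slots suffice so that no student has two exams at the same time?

Physics, Civics, Biology, Calculus all conflict with each other, so at least 4 time slots are needed.
Using 4 time slots: Physics=3, Civics=2, Biology=1, Algebra=4, Art=4, Calculus=4, History=1, Statistics=3. No two conflicting exams share a time slot.

4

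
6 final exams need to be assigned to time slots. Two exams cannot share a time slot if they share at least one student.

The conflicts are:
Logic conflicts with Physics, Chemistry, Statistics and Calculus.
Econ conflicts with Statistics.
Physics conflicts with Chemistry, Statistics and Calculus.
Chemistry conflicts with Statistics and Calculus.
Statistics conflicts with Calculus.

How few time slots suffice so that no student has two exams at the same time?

Logic, Physics, Chemistry, Statistics, Calculus are mutually in conflict, so at least 5 time slots are needed.
A valid assignment using 5 time slots: Logic=4, Econ=2, Physics=3, Chemistry=5, Statistics=1, Calculus=2. Every pair that conflicts lands in different time slots.

5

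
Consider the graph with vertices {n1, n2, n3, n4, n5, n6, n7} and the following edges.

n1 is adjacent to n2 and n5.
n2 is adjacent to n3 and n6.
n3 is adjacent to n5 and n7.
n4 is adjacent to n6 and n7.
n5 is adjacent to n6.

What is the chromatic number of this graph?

3

The cycle n4-n7-n3-n5-n6-n4 has odd length 5, so it cannot be 2-colored; at least 3 colors are needed.
3 colors suffice: n1=1, n2=2, n3=1, n4=2, n5=2, n6=1, n7=3. Every edge joins two different colors.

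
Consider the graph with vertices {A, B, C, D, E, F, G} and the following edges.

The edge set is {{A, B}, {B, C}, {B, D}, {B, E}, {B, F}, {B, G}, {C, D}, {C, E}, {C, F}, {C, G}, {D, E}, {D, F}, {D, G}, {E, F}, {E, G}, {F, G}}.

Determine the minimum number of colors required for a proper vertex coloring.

6

B, C, D, E, F, G are pairwise adjacent (a clique of size 6), so at least 6 colors are needed.
One proper 6-coloring: A=2, B=1, C=5, D=2, E=6, F=4, G=3. No two adjacent vertices share a color.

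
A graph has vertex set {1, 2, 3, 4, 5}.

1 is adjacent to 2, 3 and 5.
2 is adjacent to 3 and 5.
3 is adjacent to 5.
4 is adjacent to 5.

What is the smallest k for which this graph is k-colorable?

4

1, 2, 3, 5 are mutually adjacent (a clique of size 4), so at least 4 colors are needed.
4 colors suffice: color red → {5}; color blue → {1, 4}; color green → {3}; color yellow → {2}. No two adjacent vertices share a color.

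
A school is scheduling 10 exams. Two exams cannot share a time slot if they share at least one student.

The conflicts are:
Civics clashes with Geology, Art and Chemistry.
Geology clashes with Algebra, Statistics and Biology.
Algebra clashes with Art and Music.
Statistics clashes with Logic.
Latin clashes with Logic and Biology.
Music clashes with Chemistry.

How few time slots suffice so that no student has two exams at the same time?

The cycle Logic-Latin-Biology-Geology-Statistics-Logic has odd length 5, so it cannot be 2-colored; at least 3 time slots are needed.
3 time slots suffice: time slot 1 → {Geology, Art, Music, Logic}; time slot 2 → {Civics, Algebra, Statistics, Biology}; time slot 3 → {Latin, Chemistry}. No two conflicting exams share a time slot.

3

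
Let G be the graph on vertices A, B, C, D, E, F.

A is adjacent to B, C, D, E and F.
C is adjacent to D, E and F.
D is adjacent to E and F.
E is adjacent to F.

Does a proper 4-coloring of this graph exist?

No

A, C, D, E, F are pairwise adjacent (a clique of size 5), so at least 5 colors are needed.
So 4 colors are not enough.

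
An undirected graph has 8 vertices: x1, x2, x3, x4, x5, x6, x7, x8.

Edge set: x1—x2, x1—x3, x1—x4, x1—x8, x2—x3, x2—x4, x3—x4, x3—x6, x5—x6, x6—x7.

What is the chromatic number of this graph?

4

x1, x2, x3, x4 form a clique, so at least 4 colors are needed.
4 colors suffice: x1=2, x2=4, x3=1, x4=3, x5=1, x6=2, x7=1, x8=1. Every edge joins two different colors.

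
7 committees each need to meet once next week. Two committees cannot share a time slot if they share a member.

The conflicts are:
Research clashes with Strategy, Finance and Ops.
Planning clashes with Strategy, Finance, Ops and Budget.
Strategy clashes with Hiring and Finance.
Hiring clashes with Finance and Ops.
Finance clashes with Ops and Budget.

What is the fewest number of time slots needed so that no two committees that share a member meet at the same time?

Research, Strategy, Finance pairwise conflict, so at least 3 time slots are needed.
A valid assignment using 3 time slots: Research=3, Planning=3, Strategy=2, Hiring=3, Finance=1, Ops=2, Budget=2. Every pair that conflicts lands in different time slots.

3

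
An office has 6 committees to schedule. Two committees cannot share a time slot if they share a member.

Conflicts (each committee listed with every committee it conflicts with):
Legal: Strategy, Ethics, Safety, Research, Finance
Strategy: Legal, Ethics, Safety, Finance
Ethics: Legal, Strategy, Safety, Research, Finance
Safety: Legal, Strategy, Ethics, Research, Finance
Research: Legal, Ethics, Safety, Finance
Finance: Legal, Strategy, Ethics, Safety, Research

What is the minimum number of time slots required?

Legal, Strategy, Ethics, Safety, Finance pairwise conflict, so at least 5 time slots are needed.
5 time slots suffice: time slot 1 → {Legal}; time slot 2 → {Safety}; time slot 3 → {Ethics}; time slot 4 → {Finance}; time slot 5 → {Strategy, Research}. Each listed conflict is separated.

5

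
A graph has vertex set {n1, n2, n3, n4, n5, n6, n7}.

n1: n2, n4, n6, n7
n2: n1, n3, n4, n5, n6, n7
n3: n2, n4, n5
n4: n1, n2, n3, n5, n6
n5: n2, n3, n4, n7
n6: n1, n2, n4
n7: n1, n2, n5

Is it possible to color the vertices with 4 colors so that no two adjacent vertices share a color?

Yes

The chromatic number is 4. n2, n3, n4, n5 are pairwise adjacent (a clique of size 4), so at least 4 colors are needed.
4 colors suffice: n1=3, n2=1, n3=4, n4=2, n5=3, n6=4, n7=2.
That is already a proper 4-coloring.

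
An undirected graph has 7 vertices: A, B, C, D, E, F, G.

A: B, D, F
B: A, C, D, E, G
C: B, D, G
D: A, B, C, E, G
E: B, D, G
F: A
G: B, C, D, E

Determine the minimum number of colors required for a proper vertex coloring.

B, D, E, G are mutually adjacent (a clique of size 4), so at least 4 colors are needed.
One proper 4-coloring: A=green, B=blue, C=yellow, D=red, E=yellow, F=red, G=green. Every edge joins two different colors.

4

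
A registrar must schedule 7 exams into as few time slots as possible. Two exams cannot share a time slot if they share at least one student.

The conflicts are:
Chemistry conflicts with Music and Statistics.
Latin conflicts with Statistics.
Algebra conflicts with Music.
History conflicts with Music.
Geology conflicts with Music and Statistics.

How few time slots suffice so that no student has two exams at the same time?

Chemistry and Music conflict, so at least 2 time slots are needed.
2 time slots suffice: time slot 1 → {Music, Statistics}; time slot 2 → {Chemistry, Latin, Algebra, History, Geology}. No two conflicting exams share a time slot.

2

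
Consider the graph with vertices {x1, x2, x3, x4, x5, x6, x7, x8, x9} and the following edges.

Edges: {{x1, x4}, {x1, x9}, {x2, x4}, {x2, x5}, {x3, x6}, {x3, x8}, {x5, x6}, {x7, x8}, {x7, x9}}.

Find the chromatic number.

The cycle x3-x6-x5-x2-x4-x1-x9-x7-x8-x3 has odd length 9, so it cannot be 2-colored; at least 3 colors are needed.
3 colors suffice: x1=B, x2=G, x3=B, x4=R, x5=B, x6=R, x7=B, x8=R, x9=R. No two adjacent vertices share a color.

3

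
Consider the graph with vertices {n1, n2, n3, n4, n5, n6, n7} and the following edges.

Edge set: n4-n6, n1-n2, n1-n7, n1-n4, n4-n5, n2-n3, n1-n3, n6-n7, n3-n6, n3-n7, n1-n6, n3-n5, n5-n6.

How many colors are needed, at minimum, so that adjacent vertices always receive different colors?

n1, n3, n6, n7 are pairwise adjacent (a clique of size 4), so at least 4 colors are needed.
4 colors suffice: color 1 → {n3, n4}; color 2 → {n1, n5}; color 3 → {n2, n6}; color 4 → {n7}. Each edge has distinct colors on its endpoints.

4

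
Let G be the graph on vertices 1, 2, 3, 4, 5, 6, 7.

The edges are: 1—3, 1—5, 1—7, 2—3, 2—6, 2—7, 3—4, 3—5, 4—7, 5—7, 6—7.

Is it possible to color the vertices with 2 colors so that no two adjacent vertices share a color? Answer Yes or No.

No

1, 3, 5 are mutually adjacent, so at least 3 colors are needed.
So 2 colors are not enough.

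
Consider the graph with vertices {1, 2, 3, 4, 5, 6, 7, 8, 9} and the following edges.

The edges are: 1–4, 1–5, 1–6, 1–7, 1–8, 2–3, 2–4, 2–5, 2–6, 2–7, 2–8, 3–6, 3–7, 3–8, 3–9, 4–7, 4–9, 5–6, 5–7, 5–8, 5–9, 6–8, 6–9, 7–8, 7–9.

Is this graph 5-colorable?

The chromatic number is 4. 2, 3, 7, 8 are pairwise adjacent (a clique of size 4), so at least 4 colors are needed.
A valid assignment using 4 colors: 1=c, 2=c, 3=d, 4=d, 5=d, 6=a, 7=a, 8=b, 9=b.
Since 5 ≥ 4, a proper 5-coloring certainly exists.

Yes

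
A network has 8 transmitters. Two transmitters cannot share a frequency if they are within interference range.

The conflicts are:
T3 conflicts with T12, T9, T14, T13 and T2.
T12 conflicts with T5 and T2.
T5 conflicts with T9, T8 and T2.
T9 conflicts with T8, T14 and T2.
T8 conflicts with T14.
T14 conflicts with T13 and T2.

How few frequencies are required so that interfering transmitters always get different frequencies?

T3, T9, T14, T2 pairwise conflict, so at least 4 frequencies are needed.
Using 4 frequencies: T3=2, T12=1, T5=2, T9=1, T8=4, T14=3, T13=1, T2=4. Every pair that conflicts lands in different frequencies.

4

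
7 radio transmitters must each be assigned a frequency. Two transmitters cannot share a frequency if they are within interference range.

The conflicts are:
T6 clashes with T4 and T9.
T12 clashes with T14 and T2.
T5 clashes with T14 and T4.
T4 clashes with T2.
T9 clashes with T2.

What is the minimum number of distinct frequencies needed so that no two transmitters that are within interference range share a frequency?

3

The cycle T12-T2-T4-T5-T14-T12 has odd length 5, so it cannot be 2-colored; at least 3 frequencies are needed.
3 frequencies suffice: frequency 1 → {T6, T5, T2}; frequency 2 → {T12, T4, T9}; frequency 3 → {T14}. No two conflicting transmitters share a frequency.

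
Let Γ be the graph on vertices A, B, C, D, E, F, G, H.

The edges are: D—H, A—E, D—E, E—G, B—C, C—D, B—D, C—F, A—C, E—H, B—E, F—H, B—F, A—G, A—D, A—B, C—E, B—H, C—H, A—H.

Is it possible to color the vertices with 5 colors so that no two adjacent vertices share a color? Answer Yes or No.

A, B, C, D, E, H are pairwise adjacent (a clique of size 6), so at least 6 colors are needed.
So 5 colors are not enough.

No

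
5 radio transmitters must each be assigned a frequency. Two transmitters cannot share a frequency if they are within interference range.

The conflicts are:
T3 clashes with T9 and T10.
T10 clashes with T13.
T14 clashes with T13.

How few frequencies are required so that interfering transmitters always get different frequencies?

T3 and T9 conflict, so at least 2 frequencies are needed.
2 frequencies suffice: frequency 1 → {T3, T13}; frequency 2 → {T9, T10, T14}. Each listed conflict is separated.

2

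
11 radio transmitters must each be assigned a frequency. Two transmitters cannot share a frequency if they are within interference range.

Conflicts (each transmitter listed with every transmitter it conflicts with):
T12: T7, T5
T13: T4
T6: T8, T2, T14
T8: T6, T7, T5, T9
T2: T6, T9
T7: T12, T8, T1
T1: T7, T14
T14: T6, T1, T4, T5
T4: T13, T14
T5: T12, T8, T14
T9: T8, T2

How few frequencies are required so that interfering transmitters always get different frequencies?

3

The cycle T1-T7-T12-T5-T14-T1 has odd length 5, so it cannot be 2-colored; at least 3 frequencies are needed.
A valid assignment using 3 frequencies: T12=1, T13=1, T6=2, T8=1, T2=1, T7=2, T1=3, T14=1, T4=2, T5=2, T9=2. Each listed conflict is separated.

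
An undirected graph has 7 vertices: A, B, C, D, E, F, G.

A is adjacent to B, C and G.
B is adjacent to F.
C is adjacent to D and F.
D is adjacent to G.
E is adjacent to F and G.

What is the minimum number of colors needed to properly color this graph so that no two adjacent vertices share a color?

The cycle F-C-D-G-E-F has odd length 5, so it cannot be 2-colored; at least 3 colors are needed.
One proper 3-coloring: A=2, B=1, C=1, D=2, E=3, F=2, G=1. Every edge joins two different colors.

3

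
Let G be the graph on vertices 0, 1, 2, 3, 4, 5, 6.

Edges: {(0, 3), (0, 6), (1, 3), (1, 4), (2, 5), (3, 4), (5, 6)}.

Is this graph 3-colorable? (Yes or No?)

The chromatic number is 3. 1, 3, 4 form a triangle, so at least 3 colors are needed.
3 colors suffice: 0=blue, 1=green, 2=blue, 3=red, 4=blue, 5=red, 6=green.
That is already a proper 3-coloring.

Yes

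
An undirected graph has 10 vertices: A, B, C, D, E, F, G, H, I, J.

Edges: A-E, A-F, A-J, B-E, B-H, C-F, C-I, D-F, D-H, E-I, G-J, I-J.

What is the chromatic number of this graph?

3

The cycle A-F-C-I-J-A has odd length 5, so it cannot be 2-colored; at least 3 colors are needed.
3 colors suffice: color red → {A, B, D, G, I}; color blue → {E, F, H, J}; color green → {C}. Every edge joins two different colors.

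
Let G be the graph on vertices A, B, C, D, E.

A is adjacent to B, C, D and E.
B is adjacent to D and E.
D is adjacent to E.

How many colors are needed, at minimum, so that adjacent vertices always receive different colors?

A, B, D, E are mutually adjacent (a clique of size 4), so at least 4 colors are needed.
4 colors suffice: color 1 → {A}; color 2 → {B, C}; color 3 → {E}; color 4 → {D}. No two adjacent vertices share a color.

4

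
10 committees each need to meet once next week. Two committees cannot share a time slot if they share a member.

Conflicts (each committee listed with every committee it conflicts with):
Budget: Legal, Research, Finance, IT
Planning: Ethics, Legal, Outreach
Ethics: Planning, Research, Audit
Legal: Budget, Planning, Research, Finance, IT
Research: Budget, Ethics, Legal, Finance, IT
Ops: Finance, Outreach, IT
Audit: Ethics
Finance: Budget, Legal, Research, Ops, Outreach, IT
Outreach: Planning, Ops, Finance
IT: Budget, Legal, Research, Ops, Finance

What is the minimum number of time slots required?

5

Budget, Legal, Research, Finance, IT are mutually in conflict, so at least 5 time slots are needed.
Using 5 time slots: Budget=5, Planning=2, Ethics=1, Legal=4, Research=2, Ops=2, Audit=2, Finance=1, Outreach=3, IT=3. No two conflicting committees share a time slot.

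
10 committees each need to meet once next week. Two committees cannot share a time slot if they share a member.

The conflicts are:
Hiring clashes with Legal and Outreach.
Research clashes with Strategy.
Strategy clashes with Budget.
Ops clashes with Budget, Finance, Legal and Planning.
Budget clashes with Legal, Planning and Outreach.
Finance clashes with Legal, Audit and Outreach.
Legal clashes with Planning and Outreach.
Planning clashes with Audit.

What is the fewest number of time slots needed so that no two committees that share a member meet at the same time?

4

Ops, Budget, Legal, Planning all conflict with each other, so at least 4 time slots are needed.
4 time slots suffice: time slot 1 → {Strategy, Legal, Audit}; time slot 2 → {Hiring, Research, Budget, Finance}; time slot 3 → {Planning, Outreach}; time slot 4 → {Ops}. Each listed conflict is separated.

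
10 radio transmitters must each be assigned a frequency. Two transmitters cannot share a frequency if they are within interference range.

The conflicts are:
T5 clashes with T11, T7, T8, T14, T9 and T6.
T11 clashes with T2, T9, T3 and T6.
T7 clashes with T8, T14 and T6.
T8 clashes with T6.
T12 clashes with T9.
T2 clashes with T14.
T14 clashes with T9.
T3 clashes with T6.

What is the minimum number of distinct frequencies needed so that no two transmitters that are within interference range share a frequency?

T5, T7, T8, T6 all conflict with each other, so at least 4 frequencies are needed.
4 frequencies suffice: frequency 1 → {T5, T12, T2, T3}; frequency 2 → {T11, T8, T14}; frequency 3 → {T9, T6}; frequency 4 → {T7}. Every pair that conflicts lands in different frequencies.

4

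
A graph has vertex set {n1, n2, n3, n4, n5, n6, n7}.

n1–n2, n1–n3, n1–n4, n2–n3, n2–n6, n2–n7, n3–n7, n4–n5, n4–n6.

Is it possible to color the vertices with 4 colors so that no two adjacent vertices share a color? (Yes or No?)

The chromatic number is 3. n1, n2, n3 are mutually adjacent, so at least 3 colors are needed.
A valid assignment using 3 colors: n1=blue, n2=red, n3=green, n4=red, n5=blue, n6=blue, n7=blue.
Since 4 ≥ 3, a proper 4-coloring certainly exists.

Yes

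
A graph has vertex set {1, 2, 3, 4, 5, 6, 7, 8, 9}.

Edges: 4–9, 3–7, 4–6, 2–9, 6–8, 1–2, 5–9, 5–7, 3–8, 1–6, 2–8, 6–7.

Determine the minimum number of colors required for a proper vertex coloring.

3

The cycle 9-2-1-6-4-9 has odd length 5, so it cannot be 2-colored; at least 3 colors are needed.
3 colors suffice: color a → {3, 6, 9}; color b → {1, 4, 7, 8}; color c → {2, 5}. Each edge has distinct colors on its endpoints.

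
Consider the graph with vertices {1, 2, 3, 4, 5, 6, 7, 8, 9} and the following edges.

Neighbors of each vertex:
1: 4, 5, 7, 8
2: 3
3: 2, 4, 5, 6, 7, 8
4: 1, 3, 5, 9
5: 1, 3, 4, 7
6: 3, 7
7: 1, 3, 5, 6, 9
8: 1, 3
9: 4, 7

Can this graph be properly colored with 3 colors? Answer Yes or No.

The chromatic number is 3. 3, 4, 5 are mutually adjacent, so at least 3 colors are needed.
3 colors suffice: color red → {1, 3, 9}; color blue → {2, 4, 7, 8}; color green → {5, 6}.
That is already a proper 3-coloring.

Yes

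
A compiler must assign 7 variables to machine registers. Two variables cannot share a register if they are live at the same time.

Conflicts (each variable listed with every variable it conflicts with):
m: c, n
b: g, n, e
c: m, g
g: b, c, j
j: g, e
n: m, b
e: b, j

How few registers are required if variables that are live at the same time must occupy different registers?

3

The cycle g-c-m-n-b-g has odd length 5, so it cannot be 2-colored; at least 3 registers are needed.
3 registers suffice: register 1 → {m, g, e}; register 2 → {b, c, j}; register 3 → {n}. No two conflicting variables share a register.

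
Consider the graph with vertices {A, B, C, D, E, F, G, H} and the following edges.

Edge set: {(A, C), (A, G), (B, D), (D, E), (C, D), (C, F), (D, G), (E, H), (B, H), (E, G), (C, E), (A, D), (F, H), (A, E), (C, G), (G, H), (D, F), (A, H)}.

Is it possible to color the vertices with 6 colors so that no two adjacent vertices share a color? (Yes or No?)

The chromatic number is 5. A, C, D, E, G are mutually adjacent (a clique of size 5), so at least 5 colors are needed.
5 colors suffice: color 1 → {D, H}; color 2 → {B, C}; color 3 → {E, F}; color 4 → {A}; color 5 → {G}.
Since 6 ≥ 5, a proper 6-coloring certainly exists.

Yes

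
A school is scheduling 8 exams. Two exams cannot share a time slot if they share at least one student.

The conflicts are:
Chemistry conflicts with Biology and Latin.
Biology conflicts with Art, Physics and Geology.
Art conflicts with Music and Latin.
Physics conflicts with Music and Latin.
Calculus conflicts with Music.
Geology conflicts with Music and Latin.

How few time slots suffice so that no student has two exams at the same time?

Geology and Music conflict, so at least 2 time slots are needed.
2 time slots suffice: time slot 1 → {Biology, Music, Latin}; time slot 2 → {Chemistry, Art, Physics, Calculus, Geology}. Every pair that conflicts lands in different time slots.

2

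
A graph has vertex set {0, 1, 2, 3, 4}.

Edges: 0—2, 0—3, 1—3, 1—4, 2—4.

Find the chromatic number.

The cycle 3-1-4-2-0-3 has odd length 5, so it cannot be 2-colored; at least 3 colors are needed.
3 colors suffice: color a → {0, 4}; color b → {1, 2}; color c → {3}. Each edge has distinct colors on its endpoints.

3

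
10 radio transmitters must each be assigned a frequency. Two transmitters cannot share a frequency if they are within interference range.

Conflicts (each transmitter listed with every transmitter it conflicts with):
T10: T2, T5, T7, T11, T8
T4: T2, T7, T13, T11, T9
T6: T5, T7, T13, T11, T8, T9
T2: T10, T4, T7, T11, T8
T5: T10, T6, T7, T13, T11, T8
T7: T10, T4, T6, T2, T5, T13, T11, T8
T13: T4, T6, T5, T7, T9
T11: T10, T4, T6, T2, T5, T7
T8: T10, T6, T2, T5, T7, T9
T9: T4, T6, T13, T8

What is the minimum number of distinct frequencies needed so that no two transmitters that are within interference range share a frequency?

4

T6, T5, T7, T11 are mutually in conflict, so at least 4 frequencies are needed.
4 frequencies suffice: frequency 1 → {T7, T9}; frequency 2 → {T13, T11, T8}; frequency 3 → {T10, T4, T6}; frequency 4 → {T2, T5}. No two conflicting transmitters share a frequency.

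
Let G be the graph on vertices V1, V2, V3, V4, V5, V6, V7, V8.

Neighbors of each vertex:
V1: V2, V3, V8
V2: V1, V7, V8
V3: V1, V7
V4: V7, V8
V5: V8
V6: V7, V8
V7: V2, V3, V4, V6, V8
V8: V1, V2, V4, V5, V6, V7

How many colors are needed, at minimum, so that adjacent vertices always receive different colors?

V4, V7, V8 are pairwise adjacent, so at least 3 colors are needed.
One proper 3-coloring: V1=2, V2=3, V3=1, V4=3, V5=2, V6=3, V7=2, V8=1. No two adjacent vertices share a color.

3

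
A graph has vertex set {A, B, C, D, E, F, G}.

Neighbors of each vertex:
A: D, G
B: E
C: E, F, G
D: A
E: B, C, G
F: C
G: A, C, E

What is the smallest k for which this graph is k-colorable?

C, E, G are pairwise adjacent, so at least 3 colors are needed.
3 colors suffice: color red → {B, D, F, G}; color blue → {A, C}; color green → {E}. No two adjacent vertices share a color.

3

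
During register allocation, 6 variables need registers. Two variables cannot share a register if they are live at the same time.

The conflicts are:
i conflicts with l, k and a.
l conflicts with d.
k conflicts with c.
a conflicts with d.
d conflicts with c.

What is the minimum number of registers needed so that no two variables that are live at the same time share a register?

3

The cycle c-d-a-i-k-c has odd length 5, so it cannot be 2-colored; at least 3 registers are needed.
3 registers suffice: i=1, l=2, k=2, a=2, d=1, c=3. No two conflicting variables share a register.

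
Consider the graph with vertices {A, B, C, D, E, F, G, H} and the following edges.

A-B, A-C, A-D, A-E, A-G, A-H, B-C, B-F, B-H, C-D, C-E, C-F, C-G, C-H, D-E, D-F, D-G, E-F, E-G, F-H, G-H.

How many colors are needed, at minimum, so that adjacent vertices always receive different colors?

5

A, C, D, E, G are pairwise adjacent (a clique of size 5), so at least 5 colors are needed.
A valid assignment using 5 colors: A=blue, B=yellow, C=red, D=green, E=purple, F=blue, G=yellow, H=green. No two adjacent vertices share a color.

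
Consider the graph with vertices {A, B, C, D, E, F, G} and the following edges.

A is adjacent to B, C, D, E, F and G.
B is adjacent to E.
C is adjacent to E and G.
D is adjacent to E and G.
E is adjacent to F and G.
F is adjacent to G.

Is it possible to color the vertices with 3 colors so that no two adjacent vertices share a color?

A, D, E, G are pairwise adjacent (a clique of size 4), so at least 4 colors are needed.
So 3 colors are not enough.

No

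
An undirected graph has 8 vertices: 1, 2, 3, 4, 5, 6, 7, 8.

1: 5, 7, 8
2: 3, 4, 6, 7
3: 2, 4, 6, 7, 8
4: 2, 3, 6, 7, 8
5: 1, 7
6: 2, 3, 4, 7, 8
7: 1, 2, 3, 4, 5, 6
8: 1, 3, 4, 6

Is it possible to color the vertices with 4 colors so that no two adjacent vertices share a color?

2, 3, 4, 6, 7 are mutually adjacent (a clique of size 5), so at least 5 colors are needed.
So 4 colors are not enough.

No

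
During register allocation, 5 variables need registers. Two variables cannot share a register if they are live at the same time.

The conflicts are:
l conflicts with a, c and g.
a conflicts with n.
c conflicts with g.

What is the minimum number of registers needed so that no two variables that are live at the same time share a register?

l, c, g pairwise conflict, so at least 3 registers are needed.
3 registers suffice: register 1 → {l, n}; register 2 → {a, c}; register 3 → {g}. No two conflicting variables share a register.

3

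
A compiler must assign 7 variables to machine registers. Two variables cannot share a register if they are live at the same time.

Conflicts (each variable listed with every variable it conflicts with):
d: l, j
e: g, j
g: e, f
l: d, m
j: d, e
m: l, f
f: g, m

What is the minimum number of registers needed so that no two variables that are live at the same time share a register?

3

The cycle f-m-l-d-j-e-g-f has odd length 7, so it cannot be 2-colored; at least 3 registers are needed.
3 registers suffice: register 1 → {d, e, f}; register 2 → {g, l, j}; register 3 → {m}. No two conflicting variables share a register.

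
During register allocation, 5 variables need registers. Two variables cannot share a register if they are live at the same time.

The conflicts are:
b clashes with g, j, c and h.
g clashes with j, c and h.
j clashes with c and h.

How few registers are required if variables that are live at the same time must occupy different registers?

4

b, g, j, h are mutually in conflict, so at least 4 registers are needed.
4 registers suffice: register 1 → {b}; register 2 → {g}; register 3 → {j}; register 4 → {c, h}. Each listed conflict is separated.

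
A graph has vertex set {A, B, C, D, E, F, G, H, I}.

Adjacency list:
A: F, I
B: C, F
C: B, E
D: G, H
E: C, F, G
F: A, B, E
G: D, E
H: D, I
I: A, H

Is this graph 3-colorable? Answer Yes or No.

Yes

The chromatic number is 3. The cycle E-G-D-H-I-A-F-E has odd length 7, so it cannot be 2-colored; at least 3 colors are needed.
3 colors suffice: A=blue, B=blue, C=red, D=blue, E=blue, F=red, G=red, H=red, I=green.
That is already a proper 3-coloring.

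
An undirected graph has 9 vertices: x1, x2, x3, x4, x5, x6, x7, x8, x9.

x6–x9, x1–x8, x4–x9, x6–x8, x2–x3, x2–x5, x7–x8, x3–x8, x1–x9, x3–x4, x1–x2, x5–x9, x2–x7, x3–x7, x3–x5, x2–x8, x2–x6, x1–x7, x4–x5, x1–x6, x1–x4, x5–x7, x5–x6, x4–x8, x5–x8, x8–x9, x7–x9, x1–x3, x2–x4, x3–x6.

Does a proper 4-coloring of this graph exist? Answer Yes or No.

No

x1, x2, x3, x6, x8 form a clique, so at least 5 colors are needed.
So 4 colors are not enough.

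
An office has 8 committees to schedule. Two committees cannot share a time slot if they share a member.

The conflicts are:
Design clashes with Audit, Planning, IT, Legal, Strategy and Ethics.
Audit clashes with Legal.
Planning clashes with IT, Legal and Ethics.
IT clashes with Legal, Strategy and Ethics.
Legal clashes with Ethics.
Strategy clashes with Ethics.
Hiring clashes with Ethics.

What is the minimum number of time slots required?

5

Design, Planning, IT, Legal, Ethics all conflict with each other, so at least 5 time slots are needed.
5 time slots suffice: time slot 1 → {Audit, Ethics}; time slot 2 → {Design, Hiring}; time slot 3 → {IT}; time slot 4 → {Legal, Strategy}; time slot 5 → {Planning}. Each listed conflict is separated.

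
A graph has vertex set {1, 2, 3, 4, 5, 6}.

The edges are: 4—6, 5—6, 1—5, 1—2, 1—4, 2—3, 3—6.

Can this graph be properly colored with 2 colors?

No

The cycle 4-1-2-3-6-4 has odd length 5, so it cannot be 2-colored; at least 3 colors are needed.
So 2 colors are not enough.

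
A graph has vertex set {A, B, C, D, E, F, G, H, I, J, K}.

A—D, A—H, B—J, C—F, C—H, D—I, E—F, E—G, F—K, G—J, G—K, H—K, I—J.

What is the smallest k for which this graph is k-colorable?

The cycle G-J-I-D-A-H-K-G has odd length 7, so it cannot be 2-colored; at least 3 colors are needed.
A valid assignment using 3 colors: A=2, B=1, C=2, D=1, E=2, F=1, G=1, H=1, I=3, J=2, K=2. No two adjacent vertices share a color.

3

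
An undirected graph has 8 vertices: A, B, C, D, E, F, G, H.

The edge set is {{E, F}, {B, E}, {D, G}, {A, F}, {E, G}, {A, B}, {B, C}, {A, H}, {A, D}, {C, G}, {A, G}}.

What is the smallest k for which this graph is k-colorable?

3

A, D, G are pairwise adjacent, so at least 3 colors are needed.
3 colors suffice: color 1 → {A, C, E}; color 2 → {B, F, G, H}; color 3 → {D}. Every edge joins two different colors.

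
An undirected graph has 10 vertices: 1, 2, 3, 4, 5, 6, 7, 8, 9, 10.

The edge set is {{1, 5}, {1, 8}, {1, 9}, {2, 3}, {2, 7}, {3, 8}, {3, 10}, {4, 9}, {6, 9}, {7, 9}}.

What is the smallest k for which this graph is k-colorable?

1 and 8 are adjacent, so at least 2 colors are needed.
2 colors suffice: color a → {2, 5, 8, 9, 10}; color b → {1, 3, 4, 6, 7}. Each edge has distinct colors on its endpoints.

2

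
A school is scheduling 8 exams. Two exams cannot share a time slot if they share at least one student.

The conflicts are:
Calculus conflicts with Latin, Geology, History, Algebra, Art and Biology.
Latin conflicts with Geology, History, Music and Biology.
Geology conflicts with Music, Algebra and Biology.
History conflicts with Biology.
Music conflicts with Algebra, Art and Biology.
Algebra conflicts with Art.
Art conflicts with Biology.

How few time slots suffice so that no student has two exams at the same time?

Calculus, Latin, Geology, Biology are mutually in conflict, so at least 4 time slots are needed.
4 time slots suffice: time slot 1 → {Algebra, Biology}; time slot 2 → {Calculus, Music}; time slot 3 → {Geology, History, Art}; time slot 4 → {Latin}. No two conflicting exams share a time slot.

4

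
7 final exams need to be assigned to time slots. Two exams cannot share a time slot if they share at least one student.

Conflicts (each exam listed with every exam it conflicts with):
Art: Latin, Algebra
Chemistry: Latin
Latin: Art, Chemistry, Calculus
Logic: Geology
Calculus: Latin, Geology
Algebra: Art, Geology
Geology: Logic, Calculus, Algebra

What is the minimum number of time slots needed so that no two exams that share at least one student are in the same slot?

The cycle Calculus-Geology-Algebra-Art-Latin-Calculus has odd length 5, so it cannot be 2-colored; at least 3 time slots are needed.
3 time slots suffice: Art=3, Chemistry=2, Latin=1, Logic=2, Calculus=2, Algebra=2, Geology=1. No two conflicting exams share a time slot.

3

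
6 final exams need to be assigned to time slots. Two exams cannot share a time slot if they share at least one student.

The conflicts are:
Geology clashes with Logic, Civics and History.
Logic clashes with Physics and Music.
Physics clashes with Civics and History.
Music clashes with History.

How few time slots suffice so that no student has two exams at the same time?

Geology and Civics conflict, so at least 2 time slots are needed.
2 time slots suffice: Geology=1, Logic=2, Physics=1, Civics=2, Music=1, History=2. Every pair that conflicts lands in different time slots.

2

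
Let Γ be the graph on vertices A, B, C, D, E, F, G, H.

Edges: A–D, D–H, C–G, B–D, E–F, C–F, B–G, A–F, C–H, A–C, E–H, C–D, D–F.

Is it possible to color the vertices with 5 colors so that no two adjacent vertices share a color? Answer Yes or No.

The chromatic number is 4. A, C, D, F form a clique, so at least 4 colors are needed.
4 colors suffice: color 1 → {D, E, G}; color 2 → {B, C}; color 3 → {F, H}; color 4 → {A}.
Since 5 ≥ 4, a proper 5-coloring certainly exists.

Yes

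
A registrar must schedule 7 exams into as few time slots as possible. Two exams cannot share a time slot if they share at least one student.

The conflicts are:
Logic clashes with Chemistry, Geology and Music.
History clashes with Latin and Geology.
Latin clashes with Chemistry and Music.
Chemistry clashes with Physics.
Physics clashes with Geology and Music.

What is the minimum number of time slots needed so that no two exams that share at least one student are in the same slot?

3

The cycle Latin-Music-Logic-Geology-History-Latin has odd length 5, so it cannot be 2-colored; at least 3 time slots are needed.
3 time slots suffice: time slot 1 → {Logic, Latin, Physics}; time slot 2 → {Chemistry, Geology, Music}; time slot 3 → {History}. No two conflicting exams share a time slot.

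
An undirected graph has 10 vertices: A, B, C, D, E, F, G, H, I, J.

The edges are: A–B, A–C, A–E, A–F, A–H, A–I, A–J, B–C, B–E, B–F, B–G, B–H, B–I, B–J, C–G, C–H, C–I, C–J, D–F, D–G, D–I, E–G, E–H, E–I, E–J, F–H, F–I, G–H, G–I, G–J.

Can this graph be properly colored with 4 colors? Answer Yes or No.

The chromatic number is 4. B, E, G, H are mutually adjacent (a clique of size 4), so at least 4 colors are needed.
4 colors suffice: A=blue, B=red, C=yellow, D=red, E=yellow, F=yellow, G=blue, H=green, I=green, J=green.
That is already a proper 4-coloring.

Yes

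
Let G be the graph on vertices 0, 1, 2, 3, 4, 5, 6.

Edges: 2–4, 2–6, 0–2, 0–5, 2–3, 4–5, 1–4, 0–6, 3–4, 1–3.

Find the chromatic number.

0, 2, 6 form a triangle, so at least 3 colors are needed.
One proper 3-coloring: 0=blue, 1=red, 2=red, 3=green, 4=blue, 5=red, 6=green. No two adjacent vertices share a color.

3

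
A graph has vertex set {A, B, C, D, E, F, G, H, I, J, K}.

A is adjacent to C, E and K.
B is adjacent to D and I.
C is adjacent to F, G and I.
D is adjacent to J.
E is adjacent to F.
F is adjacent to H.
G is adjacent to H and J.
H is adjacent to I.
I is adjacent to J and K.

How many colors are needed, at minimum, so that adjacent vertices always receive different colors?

E and F are adjacent, so at least 2 colors are needed.
2 colors suffice: A=red, B=blue, C=blue, D=red, E=blue, F=red, G=red, H=blue, I=red, J=blue, K=blue. Every edge joins two different colors.

2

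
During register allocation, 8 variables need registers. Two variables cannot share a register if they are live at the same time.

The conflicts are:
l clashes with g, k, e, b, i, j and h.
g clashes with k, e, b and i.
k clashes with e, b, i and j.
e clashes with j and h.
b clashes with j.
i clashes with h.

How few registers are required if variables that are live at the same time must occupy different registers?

4

l, k, b, j all conflict with each other, so at least 4 registers are needed.
4 registers suffice: l=1, g=4, k=2, e=3, b=3, i=3, j=4, h=2. Each listed conflict is separated.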